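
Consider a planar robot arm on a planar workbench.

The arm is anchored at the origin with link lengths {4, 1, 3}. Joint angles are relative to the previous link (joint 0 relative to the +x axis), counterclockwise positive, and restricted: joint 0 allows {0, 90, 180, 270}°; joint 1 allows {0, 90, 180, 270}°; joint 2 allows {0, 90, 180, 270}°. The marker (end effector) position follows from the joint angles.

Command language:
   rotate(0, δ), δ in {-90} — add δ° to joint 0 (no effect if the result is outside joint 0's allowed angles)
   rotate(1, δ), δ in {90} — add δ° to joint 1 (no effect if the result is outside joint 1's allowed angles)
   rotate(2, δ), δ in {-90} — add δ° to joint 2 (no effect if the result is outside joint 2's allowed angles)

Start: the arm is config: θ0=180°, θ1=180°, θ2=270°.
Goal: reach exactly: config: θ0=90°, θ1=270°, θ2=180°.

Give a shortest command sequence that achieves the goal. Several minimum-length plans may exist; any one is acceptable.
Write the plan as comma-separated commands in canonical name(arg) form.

from: config: θ0=180°, θ1=180°, θ2=270°
1. rotate(0, -90) → config: θ0=90°, θ1=180°, θ2=270°
2. rotate(2, -90) → config: θ0=90°, θ1=180°, θ2=180°
3. rotate(1, 90) → config: θ0=90°, θ1=270°, θ2=180°
shorter routes all fall short; 3 is best.

rotate(0, -90), rotate(2, -90), rotate(1, 90)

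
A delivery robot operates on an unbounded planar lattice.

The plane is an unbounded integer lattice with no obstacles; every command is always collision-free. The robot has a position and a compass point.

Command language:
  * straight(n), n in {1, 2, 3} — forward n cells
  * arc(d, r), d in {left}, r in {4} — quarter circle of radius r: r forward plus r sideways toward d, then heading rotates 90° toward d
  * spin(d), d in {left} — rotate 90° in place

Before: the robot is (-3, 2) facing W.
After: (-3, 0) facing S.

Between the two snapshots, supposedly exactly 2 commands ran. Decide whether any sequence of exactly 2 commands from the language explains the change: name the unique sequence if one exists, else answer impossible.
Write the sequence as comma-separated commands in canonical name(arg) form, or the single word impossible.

key: order matters: swapping spin(left) and straight(2) lands elsewhere
start: (-3, 2) facing W
1. spin(left) → (-3, 2) facing S
2. straight(2) → (-3, 0) facing S
no rival 2-sequence matches.

spin(left), straight(2)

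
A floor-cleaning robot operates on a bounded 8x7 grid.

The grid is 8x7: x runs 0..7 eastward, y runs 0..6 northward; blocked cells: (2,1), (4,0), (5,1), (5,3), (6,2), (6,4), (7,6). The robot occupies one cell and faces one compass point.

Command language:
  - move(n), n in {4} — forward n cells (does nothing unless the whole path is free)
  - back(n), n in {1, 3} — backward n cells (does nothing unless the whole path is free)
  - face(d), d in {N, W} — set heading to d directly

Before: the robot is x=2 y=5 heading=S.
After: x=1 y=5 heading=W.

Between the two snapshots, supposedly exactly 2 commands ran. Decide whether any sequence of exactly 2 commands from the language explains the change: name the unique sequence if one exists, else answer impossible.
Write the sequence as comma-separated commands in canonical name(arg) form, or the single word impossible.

checked all 2-command options: none fits.

impossible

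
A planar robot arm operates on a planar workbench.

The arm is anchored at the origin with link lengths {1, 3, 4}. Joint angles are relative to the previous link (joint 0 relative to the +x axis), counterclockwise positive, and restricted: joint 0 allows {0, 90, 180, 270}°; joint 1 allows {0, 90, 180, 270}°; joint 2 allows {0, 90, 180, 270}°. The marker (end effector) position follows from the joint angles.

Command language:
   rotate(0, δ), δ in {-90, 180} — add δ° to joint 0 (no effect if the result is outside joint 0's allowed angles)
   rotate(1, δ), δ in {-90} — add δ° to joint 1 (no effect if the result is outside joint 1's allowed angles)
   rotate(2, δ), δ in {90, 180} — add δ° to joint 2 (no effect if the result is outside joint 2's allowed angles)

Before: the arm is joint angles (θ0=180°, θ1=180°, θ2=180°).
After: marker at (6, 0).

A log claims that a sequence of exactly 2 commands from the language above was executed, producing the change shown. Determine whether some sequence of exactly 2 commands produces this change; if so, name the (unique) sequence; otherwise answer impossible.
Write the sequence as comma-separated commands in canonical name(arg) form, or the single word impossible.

rotate(2, 90), rotate(2, 90)

start: joint angles (θ0=180°, θ1=180°, θ2=180°)
1. rotate(2, 90) → joint angles (θ0=180°, θ1=180°, θ2=270°)
2. rotate(2, 90) → joint angles (θ0=180°, θ1=180°, θ2=0°)
uniquely the one of 25 2-step routes that fits.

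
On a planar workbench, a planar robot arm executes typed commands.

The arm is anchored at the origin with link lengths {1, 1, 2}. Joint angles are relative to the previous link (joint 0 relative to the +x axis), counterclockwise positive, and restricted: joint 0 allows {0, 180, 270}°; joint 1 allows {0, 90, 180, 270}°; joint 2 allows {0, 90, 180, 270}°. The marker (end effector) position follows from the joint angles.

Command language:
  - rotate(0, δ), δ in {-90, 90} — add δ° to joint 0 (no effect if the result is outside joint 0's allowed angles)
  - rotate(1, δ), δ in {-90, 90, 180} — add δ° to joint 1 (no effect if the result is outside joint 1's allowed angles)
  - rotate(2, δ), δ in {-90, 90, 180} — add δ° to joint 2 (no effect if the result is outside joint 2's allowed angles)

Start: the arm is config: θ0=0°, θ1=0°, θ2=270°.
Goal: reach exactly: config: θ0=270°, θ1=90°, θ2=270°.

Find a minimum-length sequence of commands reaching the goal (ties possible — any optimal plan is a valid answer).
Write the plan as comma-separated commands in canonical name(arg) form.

rotate(1, 90), rotate(0, -90)

from: config: θ0=0°, θ1=0°, θ2=270°
[1] after rotate(1, 90): config: θ0=0°, θ1=90°, θ2=270°
[2] after rotate(0, -90): config: θ0=270°, θ1=90°, θ2=270°
minimal: 2 command(s), checked below 2.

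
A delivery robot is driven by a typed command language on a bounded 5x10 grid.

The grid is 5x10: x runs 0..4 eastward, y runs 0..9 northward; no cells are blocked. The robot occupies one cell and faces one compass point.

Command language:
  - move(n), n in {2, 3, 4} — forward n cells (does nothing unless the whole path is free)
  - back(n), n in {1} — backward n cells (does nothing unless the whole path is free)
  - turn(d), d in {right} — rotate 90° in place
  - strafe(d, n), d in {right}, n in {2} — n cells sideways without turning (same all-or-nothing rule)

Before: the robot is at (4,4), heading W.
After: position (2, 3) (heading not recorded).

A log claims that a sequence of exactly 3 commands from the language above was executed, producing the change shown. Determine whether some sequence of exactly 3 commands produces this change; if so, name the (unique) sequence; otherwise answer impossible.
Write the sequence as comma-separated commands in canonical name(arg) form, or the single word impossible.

move(2), turn(right), back(1)

key: order matters: swapping move(2) and back(1) lands elsewhere
t0: at (4,4), heading W
1. move(2) → at (2,4), heading W
2. turn(right) → at (2,4), heading N
3. back(1) → at (2,3), heading N
all 216 alternatives checked — unique.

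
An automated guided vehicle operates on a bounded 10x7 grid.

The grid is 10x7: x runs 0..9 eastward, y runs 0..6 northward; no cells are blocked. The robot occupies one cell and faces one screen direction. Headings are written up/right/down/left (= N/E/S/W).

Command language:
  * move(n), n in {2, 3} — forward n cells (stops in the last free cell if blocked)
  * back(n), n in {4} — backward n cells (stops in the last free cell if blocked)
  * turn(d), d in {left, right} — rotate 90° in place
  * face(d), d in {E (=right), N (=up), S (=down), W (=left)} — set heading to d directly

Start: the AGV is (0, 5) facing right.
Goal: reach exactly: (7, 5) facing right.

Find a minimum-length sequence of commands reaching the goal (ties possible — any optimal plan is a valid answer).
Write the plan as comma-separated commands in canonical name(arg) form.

initial: (0, 5) facing right
[1] after move(2): (2, 5) facing right
[2] after move(2): (4, 5) facing right
[3] after move(3): (7, 5) facing right
no 2-step plan works, so 3 is optimal.

move(2), move(2), move(3)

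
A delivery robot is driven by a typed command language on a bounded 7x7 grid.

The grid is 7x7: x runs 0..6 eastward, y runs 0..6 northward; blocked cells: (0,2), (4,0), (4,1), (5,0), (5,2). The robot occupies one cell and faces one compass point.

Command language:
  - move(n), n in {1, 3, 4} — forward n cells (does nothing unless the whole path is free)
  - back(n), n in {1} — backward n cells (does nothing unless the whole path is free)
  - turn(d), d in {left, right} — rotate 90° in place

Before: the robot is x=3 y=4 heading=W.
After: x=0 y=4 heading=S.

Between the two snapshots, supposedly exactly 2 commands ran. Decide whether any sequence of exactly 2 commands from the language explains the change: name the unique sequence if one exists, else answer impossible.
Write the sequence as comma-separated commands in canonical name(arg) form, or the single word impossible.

key: cell and facing (now S) both changed — the 2 commands mix motion and turning
begin: x=3 y=4 heading=W
[1] after move(3): x=0 y=4 heading=W
[2] after turn(left): x=0 y=4 heading=S
no rival 2-sequence matches.

move(3), turn(left)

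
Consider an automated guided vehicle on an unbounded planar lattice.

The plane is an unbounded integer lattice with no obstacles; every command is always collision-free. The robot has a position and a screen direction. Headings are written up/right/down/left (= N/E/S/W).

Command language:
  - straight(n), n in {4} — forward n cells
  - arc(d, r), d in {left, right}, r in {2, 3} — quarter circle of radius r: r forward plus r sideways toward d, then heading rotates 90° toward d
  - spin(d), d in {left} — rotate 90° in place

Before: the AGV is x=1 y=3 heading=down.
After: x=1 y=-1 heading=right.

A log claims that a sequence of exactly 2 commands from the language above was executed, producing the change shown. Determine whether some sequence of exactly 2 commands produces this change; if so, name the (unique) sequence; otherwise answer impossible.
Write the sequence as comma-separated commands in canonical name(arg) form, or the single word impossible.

straight(4), spin(left)

key: position moved to (1,-1) AND the heading swung to E — translation plus rotation needed
t0: x=1 y=3 heading=down
1. straight(4) → x=1 y=-1 heading=down
2. spin(left) → x=1 y=-1 heading=right
uniquely the one of 36 2-step routes that fits.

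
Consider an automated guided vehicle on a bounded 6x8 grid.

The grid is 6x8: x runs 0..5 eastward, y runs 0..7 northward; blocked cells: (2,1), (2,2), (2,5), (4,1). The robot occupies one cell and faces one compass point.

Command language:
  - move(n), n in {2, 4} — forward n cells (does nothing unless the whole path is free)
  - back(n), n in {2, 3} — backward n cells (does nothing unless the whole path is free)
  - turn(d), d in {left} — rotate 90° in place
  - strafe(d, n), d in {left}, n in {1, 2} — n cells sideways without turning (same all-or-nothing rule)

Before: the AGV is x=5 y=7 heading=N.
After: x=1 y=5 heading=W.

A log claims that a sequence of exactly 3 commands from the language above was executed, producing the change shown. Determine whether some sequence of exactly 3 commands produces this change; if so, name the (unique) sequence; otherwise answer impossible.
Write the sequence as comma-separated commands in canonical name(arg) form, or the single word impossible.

turn(left), move(4), strafe(left, 2)

key: order matters: swapping turn(left) and strafe(left, 2) lands elsewhere
initial: x=5 y=7 heading=N
[1] after turn(left): x=5 y=7 heading=W
[2] after move(4): x=1 y=7 heading=W
[3] after strafe(left, 2): x=1 y=5 heading=W
uniquely the one of 343 3-step routes that fits.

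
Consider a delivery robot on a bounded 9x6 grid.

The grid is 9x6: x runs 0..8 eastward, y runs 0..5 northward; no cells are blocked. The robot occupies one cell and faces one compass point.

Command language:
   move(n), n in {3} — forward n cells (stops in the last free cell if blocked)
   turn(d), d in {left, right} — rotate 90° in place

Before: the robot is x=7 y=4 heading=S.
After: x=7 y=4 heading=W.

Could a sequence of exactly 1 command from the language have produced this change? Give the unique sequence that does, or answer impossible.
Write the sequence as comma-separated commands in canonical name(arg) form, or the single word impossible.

turn(right)

key: parked at (7,4) the whole time — nothing moves the robot
t0: x=7 y=4 heading=S
1. turn(right) → x=7 y=4 heading=W
uniquely the one of 3 1-step routes that fits.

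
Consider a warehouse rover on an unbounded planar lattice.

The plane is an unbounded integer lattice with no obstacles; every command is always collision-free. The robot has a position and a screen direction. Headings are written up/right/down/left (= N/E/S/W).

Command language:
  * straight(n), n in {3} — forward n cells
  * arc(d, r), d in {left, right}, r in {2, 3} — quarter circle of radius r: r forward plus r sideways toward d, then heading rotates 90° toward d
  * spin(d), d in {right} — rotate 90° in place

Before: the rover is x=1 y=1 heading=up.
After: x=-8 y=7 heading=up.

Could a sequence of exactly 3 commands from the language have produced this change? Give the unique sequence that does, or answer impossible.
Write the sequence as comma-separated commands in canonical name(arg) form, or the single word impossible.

arc(left, 3), straight(3), arc(right, 3)

key: order matters: swapping arc(left, 3) and arc(right, 3) lands elsewhere
begin: x=1 y=1 heading=up
[1] after arc(left, 3): x=-2 y=4 heading=left
[2] after straight(3): x=-5 y=4 heading=left
[3] after arc(right, 3): x=-8 y=7 heading=up
uniquely the one of 216 3-step routes that fits.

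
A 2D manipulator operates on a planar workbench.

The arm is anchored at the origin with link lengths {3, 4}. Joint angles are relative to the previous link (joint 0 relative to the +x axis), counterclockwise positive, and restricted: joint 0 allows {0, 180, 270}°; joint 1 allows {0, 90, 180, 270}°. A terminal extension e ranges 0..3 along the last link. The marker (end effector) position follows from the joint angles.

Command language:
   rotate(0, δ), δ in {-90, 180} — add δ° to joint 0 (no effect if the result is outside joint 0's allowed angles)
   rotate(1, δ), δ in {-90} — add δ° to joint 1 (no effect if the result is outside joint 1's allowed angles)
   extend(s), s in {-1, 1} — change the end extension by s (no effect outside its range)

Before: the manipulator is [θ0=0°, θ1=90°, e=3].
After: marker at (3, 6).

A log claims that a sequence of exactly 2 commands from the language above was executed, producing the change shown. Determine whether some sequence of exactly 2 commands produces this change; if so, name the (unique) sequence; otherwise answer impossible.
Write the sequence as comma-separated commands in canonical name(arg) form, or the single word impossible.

key: running extend(-1) before extend(1) would end elsewhere — order is forced
initial: [θ0=0°, θ1=90°, e=3]
step 1 (extend(1)): [θ0=0°, θ1=90°, e=3]
step 2 (extend(-1)): [θ0=0°, θ1=90°, e=2]
no other 2-command option fits: unique.

extend(1), extend(-1)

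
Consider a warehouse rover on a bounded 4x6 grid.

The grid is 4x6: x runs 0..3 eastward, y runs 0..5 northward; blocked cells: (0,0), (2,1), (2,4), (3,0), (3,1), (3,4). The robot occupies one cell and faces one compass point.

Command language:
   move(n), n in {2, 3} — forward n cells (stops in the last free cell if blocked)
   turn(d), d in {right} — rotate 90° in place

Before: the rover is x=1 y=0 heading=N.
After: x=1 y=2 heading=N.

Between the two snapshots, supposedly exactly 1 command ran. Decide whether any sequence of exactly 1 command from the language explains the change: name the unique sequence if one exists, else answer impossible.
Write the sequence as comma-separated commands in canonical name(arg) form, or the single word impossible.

key: still facing N — the one step turns nothing
start: x=1 y=0 heading=N
[1] after move(2): x=1 y=2 heading=N
no rival 1-sequence matches.

move(2)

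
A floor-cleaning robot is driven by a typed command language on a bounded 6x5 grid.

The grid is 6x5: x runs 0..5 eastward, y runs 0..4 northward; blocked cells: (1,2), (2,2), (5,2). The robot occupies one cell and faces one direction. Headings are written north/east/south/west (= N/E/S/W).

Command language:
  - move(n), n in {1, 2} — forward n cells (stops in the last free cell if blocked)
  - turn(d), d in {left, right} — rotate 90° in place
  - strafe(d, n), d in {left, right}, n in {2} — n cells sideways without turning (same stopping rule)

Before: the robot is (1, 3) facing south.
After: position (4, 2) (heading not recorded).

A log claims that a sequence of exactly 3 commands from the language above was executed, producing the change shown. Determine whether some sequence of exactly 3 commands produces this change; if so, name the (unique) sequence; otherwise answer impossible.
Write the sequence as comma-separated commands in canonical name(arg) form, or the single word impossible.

key: the second strafe(left, 2) is stopped early by the blocked cell at (5,2)
t0: (1, 3) facing south
t=1 strafe(left, 2) ⇒ (3, 3) facing south
t=2 move(1) ⇒ (3, 2) facing south
t=3 strafe(left, 2) ⇒ (4, 2) facing south
no rival 3-sequence matches.

strafe(left, 2), move(1), strafe(left, 2)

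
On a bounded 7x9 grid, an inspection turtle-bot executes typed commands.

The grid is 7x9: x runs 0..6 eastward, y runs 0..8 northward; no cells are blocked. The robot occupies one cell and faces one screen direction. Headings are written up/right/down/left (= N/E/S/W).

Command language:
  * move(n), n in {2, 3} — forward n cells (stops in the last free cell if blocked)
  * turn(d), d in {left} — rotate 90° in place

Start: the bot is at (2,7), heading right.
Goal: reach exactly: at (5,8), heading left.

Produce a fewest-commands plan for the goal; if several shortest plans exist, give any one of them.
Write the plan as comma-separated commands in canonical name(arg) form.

move(3), turn(left), move(3), turn(left)

initial: at (2,7), heading right
1. move(3) → at (5,7), heading right
2. turn(left) → at (5,7), heading up
3. move(3) → at (5,8), heading up
4. turn(left) → at (5,8), heading left
no 3-step plan works, so 4 is optimal.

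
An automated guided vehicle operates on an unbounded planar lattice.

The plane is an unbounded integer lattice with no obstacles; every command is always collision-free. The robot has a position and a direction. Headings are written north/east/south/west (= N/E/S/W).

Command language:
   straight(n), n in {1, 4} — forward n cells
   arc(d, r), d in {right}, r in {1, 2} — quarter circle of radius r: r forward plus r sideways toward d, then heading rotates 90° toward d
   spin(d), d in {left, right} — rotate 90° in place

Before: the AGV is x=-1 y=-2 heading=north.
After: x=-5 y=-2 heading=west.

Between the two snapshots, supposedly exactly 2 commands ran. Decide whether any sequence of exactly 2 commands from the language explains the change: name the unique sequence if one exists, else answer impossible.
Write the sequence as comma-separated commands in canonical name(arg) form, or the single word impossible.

spin(left), straight(4)

key: cell and facing (now W) both changed — the 2 commands mix motion and turning
initial: x=-1 y=-2 heading=north
1. spin(left) → x=-1 y=-2 heading=west
2. straight(4) → x=-5 y=-2 heading=west
no rival 2-sequence matches.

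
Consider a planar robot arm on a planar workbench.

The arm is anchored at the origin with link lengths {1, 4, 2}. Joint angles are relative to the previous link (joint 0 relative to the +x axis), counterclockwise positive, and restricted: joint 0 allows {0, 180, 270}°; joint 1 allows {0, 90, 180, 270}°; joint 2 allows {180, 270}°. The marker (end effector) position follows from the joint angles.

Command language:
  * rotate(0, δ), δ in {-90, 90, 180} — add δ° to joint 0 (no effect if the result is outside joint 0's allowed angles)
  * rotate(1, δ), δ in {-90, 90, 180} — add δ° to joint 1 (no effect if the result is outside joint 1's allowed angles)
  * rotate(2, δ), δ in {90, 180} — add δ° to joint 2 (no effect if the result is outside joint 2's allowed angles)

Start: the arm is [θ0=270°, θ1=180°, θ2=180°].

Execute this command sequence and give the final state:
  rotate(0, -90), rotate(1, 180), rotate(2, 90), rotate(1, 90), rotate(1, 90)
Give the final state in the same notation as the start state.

[θ0=180°, θ1=180°, θ2=270°]

start: [θ0=270°, θ1=180°, θ2=180°]
1. rotate(0, -90) → [θ0=180°, θ1=180°, θ2=180°]
2. rotate(1, 180) → [θ0=180°, θ1=0°, θ2=180°]
3. rotate(2, 90) → [θ0=180°, θ1=0°, θ2=270°]
4. rotate(1, 90) → [θ0=180°, θ1=90°, θ2=270°]
5. rotate(1, 90) → [θ0=180°, θ1=180°, θ2=270°]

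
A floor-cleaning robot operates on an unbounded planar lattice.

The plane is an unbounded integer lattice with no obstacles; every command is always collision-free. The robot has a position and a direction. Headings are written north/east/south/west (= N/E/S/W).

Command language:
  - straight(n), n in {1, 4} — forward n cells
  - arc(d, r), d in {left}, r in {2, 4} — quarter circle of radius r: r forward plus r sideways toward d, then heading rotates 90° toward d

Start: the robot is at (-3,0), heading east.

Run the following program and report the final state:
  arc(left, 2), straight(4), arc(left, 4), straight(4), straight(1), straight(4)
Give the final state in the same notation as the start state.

at (-14,10), heading west

start: at (-3,0), heading east
[1] after arc(left, 2): at (-1,2), heading north
[2] after straight(4): at (-1,6), heading north
[3] after arc(left, 4): at (-5,10), heading west
[4] after straight(4): at (-9,10), heading west
[5] after straight(1): at (-10,10), heading west
[6] after straight(4): at (-14,10), heading west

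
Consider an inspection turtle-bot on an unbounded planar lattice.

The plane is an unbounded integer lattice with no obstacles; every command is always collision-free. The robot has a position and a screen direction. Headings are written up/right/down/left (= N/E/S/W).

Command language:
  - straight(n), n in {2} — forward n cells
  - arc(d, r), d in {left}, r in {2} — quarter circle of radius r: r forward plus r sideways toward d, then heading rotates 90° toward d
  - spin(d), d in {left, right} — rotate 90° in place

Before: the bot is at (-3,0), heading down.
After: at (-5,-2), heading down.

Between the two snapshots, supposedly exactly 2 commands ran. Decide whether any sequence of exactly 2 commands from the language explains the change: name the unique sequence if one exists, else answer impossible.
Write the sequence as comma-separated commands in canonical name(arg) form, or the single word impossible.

spin(right), arc(left, 2)

key: still facing S at the end — net rotation zero over 2 steps
start: at (-3,0), heading down
t=1 spin(right) ⇒ at (-3,0), heading left
t=2 arc(left, 2) ⇒ at (-5,-2), heading down
no other 2-command option fits: unique.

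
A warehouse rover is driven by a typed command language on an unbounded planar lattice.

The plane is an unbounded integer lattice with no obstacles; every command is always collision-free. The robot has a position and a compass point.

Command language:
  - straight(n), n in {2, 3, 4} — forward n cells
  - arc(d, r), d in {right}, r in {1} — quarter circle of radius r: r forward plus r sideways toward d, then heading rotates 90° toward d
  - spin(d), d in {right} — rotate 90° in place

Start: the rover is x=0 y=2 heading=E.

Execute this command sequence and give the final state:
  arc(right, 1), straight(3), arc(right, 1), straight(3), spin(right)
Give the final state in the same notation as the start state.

x=-3 y=-3 heading=N

t0: x=0 y=2 heading=E
t=1 arc(right, 1) ⇒ x=1 y=1 heading=S
t=2 straight(3) ⇒ x=1 y=-2 heading=S
t=3 arc(right, 1) ⇒ x=0 y=-3 heading=W
t=4 straight(3) ⇒ x=-3 y=-3 heading=W
t=5 spin(right) ⇒ x=-3 y=-3 heading=N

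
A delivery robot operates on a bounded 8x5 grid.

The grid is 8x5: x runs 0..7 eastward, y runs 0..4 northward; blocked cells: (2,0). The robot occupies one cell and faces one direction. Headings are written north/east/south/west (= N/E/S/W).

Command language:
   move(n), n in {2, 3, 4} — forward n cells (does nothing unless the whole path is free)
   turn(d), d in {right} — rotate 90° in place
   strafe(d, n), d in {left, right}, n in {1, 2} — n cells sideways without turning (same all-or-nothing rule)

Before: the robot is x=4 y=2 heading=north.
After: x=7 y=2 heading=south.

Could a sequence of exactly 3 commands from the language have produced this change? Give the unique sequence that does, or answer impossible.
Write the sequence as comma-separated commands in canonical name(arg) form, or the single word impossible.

key: cell and facing (now S) both changed — the 3 commands mix motion and turning
t0: x=4 y=2 heading=north
step 1 (turn(right)): x=4 y=2 heading=east
step 2 (move(3)): x=7 y=2 heading=east
step 3 (turn(right)): x=7 y=2 heading=south
no rival 3-sequence matches.

turn(right), move(3), turn(right)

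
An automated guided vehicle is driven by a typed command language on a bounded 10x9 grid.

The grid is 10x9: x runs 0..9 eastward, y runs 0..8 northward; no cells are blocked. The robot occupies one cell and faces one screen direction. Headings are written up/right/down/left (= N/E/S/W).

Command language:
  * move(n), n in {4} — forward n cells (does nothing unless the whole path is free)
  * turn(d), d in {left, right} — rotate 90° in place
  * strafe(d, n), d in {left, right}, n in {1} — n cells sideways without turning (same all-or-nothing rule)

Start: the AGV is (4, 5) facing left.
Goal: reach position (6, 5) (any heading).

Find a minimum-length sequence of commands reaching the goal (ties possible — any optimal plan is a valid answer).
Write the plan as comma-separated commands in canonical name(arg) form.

from: (4, 5) facing left
t=1 turn(left) ⇒ (4, 5) facing down
t=2 strafe(left, 1) ⇒ (5, 5) facing down
t=3 strafe(left, 1) ⇒ (6, 5) facing down
shorter routes all fall short; 3 is best.

turn(left), strafe(left, 1), strafe(left, 1)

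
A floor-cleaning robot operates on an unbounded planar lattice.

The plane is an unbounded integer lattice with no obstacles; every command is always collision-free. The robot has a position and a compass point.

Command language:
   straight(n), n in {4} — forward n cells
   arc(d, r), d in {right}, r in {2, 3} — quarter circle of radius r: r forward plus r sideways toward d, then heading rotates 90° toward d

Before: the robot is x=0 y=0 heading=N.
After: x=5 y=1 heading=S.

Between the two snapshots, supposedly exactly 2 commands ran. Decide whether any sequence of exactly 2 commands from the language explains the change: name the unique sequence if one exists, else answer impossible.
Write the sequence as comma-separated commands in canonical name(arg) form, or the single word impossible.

key: cell and facing (now S) both changed — the 2 commands mix motion and turning
t0: x=0 y=0 heading=N
step 1 (arc(right, 3)): x=3 y=3 heading=E
step 2 (arc(right, 2)): x=5 y=1 heading=S
all 9 alternatives checked — unique.

arc(right, 3), arc(right, 2)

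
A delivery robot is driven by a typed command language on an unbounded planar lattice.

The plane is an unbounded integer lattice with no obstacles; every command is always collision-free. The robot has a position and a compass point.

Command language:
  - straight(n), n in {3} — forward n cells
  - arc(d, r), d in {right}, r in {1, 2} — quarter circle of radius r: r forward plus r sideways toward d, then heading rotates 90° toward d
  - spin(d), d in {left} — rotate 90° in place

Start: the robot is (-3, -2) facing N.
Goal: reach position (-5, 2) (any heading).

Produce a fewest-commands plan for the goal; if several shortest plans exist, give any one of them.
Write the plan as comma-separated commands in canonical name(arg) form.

spin(left), arc(right, 1), spin(left), arc(right, 2), arc(right, 1)

from: (-3, -2) facing N
[1] after spin(left): (-3, -2) facing W
[2] after arc(right, 1): (-4, -1) facing N
[3] after spin(left): (-4, -1) facing W
[4] after arc(right, 2): (-6, 1) facing N
[5] after arc(right, 1): (-5, 2) facing E
minimal: 5 command(s), checked below 5.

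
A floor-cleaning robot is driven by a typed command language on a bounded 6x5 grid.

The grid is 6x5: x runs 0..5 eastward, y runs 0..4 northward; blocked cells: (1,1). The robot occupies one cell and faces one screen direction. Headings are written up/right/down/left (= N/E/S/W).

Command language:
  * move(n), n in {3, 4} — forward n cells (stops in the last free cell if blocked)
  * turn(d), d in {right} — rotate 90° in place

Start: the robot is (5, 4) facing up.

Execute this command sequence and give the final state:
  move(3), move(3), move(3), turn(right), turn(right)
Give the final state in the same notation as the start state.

t0: (5, 4) facing up
step 1 (move(3)): (5, 4) facing up
step 2 (move(3)): (5, 4) facing up
step 3 (move(3)): (5, 4) facing up
step 4 (turn(right)): (5, 4) facing right
step 5 (turn(right)): (5, 4) facing down

(5, 4) facing down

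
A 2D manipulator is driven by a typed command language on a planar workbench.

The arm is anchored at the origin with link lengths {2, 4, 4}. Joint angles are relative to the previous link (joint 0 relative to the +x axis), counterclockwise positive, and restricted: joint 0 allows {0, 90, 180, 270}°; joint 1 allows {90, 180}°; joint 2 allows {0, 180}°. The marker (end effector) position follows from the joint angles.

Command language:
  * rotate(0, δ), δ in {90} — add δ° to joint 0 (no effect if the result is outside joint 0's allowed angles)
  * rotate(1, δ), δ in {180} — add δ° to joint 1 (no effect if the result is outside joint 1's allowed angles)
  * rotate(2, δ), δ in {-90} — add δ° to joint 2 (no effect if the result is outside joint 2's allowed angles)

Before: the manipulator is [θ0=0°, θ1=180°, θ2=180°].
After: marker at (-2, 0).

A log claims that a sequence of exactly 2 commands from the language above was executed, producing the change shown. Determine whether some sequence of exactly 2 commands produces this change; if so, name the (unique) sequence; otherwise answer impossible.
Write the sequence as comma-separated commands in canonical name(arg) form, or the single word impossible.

rotate(0, 90), rotate(0, 90)

start: [θ0=0°, θ1=180°, θ2=180°]
step 1 (rotate(0, 90)): [θ0=90°, θ1=180°, θ2=180°]
step 2 (rotate(0, 90)): [θ0=180°, θ1=180°, θ2=180°]
all 9 alternatives checked — unique.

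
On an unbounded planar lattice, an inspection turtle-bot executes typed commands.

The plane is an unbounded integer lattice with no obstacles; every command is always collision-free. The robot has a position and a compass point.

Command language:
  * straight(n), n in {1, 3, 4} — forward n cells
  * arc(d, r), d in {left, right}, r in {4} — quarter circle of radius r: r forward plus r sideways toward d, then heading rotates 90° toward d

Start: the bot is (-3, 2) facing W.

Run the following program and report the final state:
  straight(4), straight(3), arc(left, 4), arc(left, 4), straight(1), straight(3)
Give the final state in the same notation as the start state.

from: (-3, 2) facing W
[1] after straight(4): (-7, 2) facing W
[2] after straight(3): (-10, 2) facing W
[3] after arc(left, 4): (-14, -2) facing S
[4] after arc(left, 4): (-10, -6) facing E
[5] after straight(1): (-9, -6) facing E
[6] after straight(3): (-6, -6) facing E

(-6, -6) facing E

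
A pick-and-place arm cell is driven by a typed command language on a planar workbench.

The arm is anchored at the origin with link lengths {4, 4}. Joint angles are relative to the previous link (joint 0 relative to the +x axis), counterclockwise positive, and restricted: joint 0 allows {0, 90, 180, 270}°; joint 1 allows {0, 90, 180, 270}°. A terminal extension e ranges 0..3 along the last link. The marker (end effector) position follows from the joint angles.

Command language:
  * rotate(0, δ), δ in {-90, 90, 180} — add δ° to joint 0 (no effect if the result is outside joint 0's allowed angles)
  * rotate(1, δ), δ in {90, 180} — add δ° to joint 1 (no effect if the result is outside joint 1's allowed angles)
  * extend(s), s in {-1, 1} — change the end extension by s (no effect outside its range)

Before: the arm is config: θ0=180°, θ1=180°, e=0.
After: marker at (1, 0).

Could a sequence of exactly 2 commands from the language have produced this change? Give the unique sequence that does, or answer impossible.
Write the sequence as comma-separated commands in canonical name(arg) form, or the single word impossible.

extend(-1), extend(1)

key: running extend(1) before extend(-1) would end elsewhere — order is forced
from: config: θ0=180°, θ1=180°, e=0
t=1 extend(-1) ⇒ config: θ0=180°, θ1=180°, e=0
t=2 extend(1) ⇒ config: θ0=180°, θ1=180°, e=1
uniquely the one of 49 2-step routes that fits.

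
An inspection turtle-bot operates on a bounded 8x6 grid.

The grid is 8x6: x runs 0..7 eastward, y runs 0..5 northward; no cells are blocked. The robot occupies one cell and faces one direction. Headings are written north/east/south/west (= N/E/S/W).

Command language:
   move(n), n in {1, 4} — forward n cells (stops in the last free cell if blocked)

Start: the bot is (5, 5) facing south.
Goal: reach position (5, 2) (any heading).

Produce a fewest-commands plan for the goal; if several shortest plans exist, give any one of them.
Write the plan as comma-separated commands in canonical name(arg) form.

initial: (5, 5) facing south
[1] after move(1): (5, 4) facing south
[2] after move(1): (5, 3) facing south
[3] after move(1): (5, 2) facing south
minimal: 3 command(s), checked below 3.

move(1), move(1), move(1)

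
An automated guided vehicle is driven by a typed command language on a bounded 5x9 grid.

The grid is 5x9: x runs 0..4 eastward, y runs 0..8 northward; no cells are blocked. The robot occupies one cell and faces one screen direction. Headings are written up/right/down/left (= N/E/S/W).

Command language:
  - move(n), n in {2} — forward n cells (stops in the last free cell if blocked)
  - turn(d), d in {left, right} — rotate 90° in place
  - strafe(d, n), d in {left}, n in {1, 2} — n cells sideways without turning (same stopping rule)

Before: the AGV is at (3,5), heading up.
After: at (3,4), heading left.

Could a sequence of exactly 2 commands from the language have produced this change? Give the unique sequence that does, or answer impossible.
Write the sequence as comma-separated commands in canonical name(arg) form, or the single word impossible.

key: cell and facing (now W) both changed — the 2 commands mix motion and turning
begin: at (3,5), heading up
[1] after turn(left): at (3,5), heading left
[2] after strafe(left, 1): at (3,4), heading left
uniquely the one of 25 2-step routes that fits.

turn(left), strafe(left, 1)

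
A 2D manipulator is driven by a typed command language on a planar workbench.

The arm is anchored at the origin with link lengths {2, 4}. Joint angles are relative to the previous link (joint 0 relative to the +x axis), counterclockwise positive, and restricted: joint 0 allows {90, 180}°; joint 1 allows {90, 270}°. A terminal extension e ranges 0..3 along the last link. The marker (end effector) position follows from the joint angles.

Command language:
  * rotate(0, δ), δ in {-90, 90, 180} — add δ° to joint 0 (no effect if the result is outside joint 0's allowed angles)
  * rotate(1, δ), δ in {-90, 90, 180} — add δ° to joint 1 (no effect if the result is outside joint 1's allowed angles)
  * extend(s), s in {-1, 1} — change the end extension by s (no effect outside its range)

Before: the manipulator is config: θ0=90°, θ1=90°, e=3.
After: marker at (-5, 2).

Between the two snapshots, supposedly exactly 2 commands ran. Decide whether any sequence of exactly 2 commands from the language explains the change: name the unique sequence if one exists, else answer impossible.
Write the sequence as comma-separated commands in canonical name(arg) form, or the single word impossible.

extend(-1), extend(-1)

from: config: θ0=90°, θ1=90°, e=3
[1] after extend(-1): config: θ0=90°, θ1=90°, e=2
[2] after extend(-1): config: θ0=90°, θ1=90°, e=1
all 64 alternatives checked — unique.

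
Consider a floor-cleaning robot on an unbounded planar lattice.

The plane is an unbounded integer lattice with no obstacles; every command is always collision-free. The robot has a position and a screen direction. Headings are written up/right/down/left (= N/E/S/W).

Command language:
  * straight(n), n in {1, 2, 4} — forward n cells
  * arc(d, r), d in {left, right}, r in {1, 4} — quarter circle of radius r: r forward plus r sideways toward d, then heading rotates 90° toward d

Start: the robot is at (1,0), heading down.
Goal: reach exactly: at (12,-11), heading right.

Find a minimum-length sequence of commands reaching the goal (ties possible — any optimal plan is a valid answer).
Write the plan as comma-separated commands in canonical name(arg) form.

t0: at (1,0), heading down
1. straight(2) → at (1,-2), heading down
2. arc(left, 4) → at (5,-6), heading right
3. straight(2) → at (7,-6), heading right
4. arc(right, 4) → at (11,-10), heading down
5. arc(left, 1) → at (12,-11), heading right
nothing shorter than 5 reaches the goal.

straight(2), arc(left, 4), straight(2), arc(right, 4), arc(left, 1)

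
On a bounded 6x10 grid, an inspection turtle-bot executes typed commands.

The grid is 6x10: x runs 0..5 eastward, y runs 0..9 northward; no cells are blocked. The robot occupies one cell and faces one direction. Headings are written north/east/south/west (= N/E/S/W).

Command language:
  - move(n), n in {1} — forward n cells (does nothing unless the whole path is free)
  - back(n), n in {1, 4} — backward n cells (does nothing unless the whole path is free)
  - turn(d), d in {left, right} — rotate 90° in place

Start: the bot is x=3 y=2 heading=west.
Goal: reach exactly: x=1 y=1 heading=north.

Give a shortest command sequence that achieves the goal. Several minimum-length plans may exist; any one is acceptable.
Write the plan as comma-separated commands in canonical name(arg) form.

move(1), move(1), turn(right), back(1)

t0: x=3 y=2 heading=west
1. move(1) → x=2 y=2 heading=west
2. move(1) → x=1 y=2 heading=west
3. turn(right) → x=1 y=2 heading=north
4. back(1) → x=1 y=1 heading=north
shorter routes all fall short; 4 is best.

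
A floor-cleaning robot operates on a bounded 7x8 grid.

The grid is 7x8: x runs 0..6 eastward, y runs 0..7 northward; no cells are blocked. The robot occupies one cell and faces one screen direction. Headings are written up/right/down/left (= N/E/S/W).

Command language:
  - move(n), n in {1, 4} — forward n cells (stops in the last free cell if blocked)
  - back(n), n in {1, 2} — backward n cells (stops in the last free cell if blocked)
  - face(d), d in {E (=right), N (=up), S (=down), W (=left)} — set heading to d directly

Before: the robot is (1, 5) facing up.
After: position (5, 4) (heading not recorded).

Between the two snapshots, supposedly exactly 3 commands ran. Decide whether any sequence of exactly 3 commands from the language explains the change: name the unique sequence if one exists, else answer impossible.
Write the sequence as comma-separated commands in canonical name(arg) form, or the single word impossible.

back(1), face(E), move(4)

key: order matters: swapping back(1) and move(4) lands elsewhere
from: (1, 5) facing up
1. back(1) → (1, 4) facing up
2. face(E) → (1, 4) facing right
3. move(4) → (5, 4) facing right
uniquely the one of 512 3-step routes that fits.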